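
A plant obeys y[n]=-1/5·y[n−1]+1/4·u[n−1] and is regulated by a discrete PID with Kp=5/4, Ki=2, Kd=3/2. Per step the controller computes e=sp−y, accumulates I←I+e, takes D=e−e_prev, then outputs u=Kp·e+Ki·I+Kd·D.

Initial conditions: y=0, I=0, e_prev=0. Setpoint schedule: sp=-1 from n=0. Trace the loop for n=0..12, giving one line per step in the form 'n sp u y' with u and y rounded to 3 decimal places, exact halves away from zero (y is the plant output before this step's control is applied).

(exact arithmetic carried between steps; '≈' marks a value shown rounded to 6 d.p. or computed from one; I and e_prev carry over from the previous line; the table rounds u and y to 3 d.p., halves away from zero)
n=0: y=0, sp=-1, e=sp−y=-1; I=-1, D=e−e_prev=-1; u=5/4·(-1)+2·(-1)+3/2·(-1)=-4.75; next y=-1/5·0+1/4·(-4.75)=-1.1875
n=1: y=-1.1875, sp=-1, e=sp−y=0.1875; I=-0.8125, D=e−e_prev=1.1875; u=5/4·0.1875+2·(-0.8125)+3/2·1.1875=0.390625; next y=-1/5·(-1.1875)+1/4·0.390625≈0.335156
n=2: y≈0.335156, sp=-1, e=sp−y≈-1.335156; I≈-2.147656, D=e−e_prev≈-1.522656; u=5/4·(-1.335156)+2·(-2.147656)+3/2·(-1.522656)≈-8.248242; next y=-1/5·0.335156+1/4·(-8.248242)≈-2.129092
n=3: y≈-2.129092, sp=-1, e=sp−y≈1.129092; I≈-1.018564, D=e−e_prev≈2.464248; u=5/4·1.129092+2·(-1.018564)+3/2·2.464248≈3.070608; next y=-1/5·(-2.129092)+1/4·3.070608≈1.193470
n=4: y≈1.193470, sp=-1, e=sp−y≈-2.193470; I≈-3.212035, D=e−e_prev≈-3.322562; u=5/4·(-2.193470)+2·(-3.212035)+3/2·(-3.322562)≈-14.149751; next y=-1/5·1.193470+1/4·(-14.149751)≈-3.776132
n=5: y≈-3.776132, sp=-1, e=sp−y≈2.776132; I≈-0.435903, D=e−e_prev≈4.969602; u=5/4·2.776132+2·(-0.435903)+3/2·4.969602≈10.052762; next y=-1/5·(-3.776132)+1/4·10.052762≈3.268417
n=6: y≈3.268417, sp=-1, e=sp−y≈-4.268417; I≈-4.704320, D=e−e_prev≈-7.044549; u=5/4·(-4.268417)+2·(-4.704320)+3/2·(-7.044549)≈-25.310983; next y=-1/5·3.268417+1/4·(-25.310983)≈-6.981429
n=7: y≈-6.981429, sp=-1, e=sp−y≈5.981429; I≈1.277109, D=e−e_prev≈10.249846; u=5/4·5.981429+2·1.277109+3/2·10.249846≈25.405774; next y=-1/5·(-6.981429)+1/4·25.405774≈7.747729
n=8: y≈7.747729, sp=-1, e=sp−y≈-8.747729; I≈-7.470620, D=e−e_prev≈-14.729159; u=5/4·(-8.747729)+2·(-7.470620)+3/2·(-14.729159)≈-47.969640; next y=-1/5·7.747729+1/4·(-47.969640)≈-13.541956
n=9: y≈-13.541956, sp=-1, e=sp−y≈12.541956; I≈5.071336, D=e−e_prev≈21.289685; u=5/4·12.541956+2·5.071336+3/2·21.289685≈57.754644; next y=-1/5·(-13.541956)+1/4·57.754644≈17.147052
n=10: y≈17.147052, sp=-1, e=sp−y≈-18.147052; I≈-13.075716, D=e−e_prev≈-30.689008; u=5/4·(-18.147052)+2·(-13.075716)+3/2·(-30.689008)≈-94.868760; next y=-1/5·17.147052+1/4·(-94.868760)≈-27.146600
n=11: y≈-27.146600, sp=-1, e=sp−y≈26.146600; I≈13.070884, D=e−e_prev≈44.293653; u=5/4·26.146600+2·13.070884+3/2·44.293653≈125.265498; next y=-1/5·(-27.146600)+1/4·125.265498≈36.745694
n=12: y≈36.745694, sp=-1, e=sp−y≈-37.745694; I≈-24.674810, D=e−e_prev≈-63.892295; u=5/4·(-37.745694)+2·(-24.674810)+3/2·(-63.892295)≈-192.370181; next y=-1/5·36.745694+1/4·(-192.370181)≈-55.441684

0 -1 -4.750 0.000
1 -1 0.391 -1.188
2 -1 -8.248 0.335
3 -1 3.071 -2.129
4 -1 -14.150 1.193
5 -1 10.053 -3.776
6 -1 -25.311 3.268
7 -1 25.406 -6.981
8 -1 -47.970 7.748
9 -1 57.755 -13.542
10 -1 -94.869 17.147
11 -1 125.265 -27.147
12 -1 -192.370 36.746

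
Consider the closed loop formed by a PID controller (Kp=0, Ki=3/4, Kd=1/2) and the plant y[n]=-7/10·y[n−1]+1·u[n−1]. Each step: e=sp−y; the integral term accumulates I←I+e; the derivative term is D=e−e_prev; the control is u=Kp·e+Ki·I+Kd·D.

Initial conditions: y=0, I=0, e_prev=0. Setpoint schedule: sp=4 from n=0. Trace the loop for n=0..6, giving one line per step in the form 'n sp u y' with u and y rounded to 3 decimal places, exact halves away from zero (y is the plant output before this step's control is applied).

0 4 5.000 0.000
1 4 -0.250 5.000
2 4 12.438 -3.750
3 4 -9.641 15.063
4 4 35.527 -20.184
5 4 -51.259 49.656
6 4 119.013 -86.018

(exact arithmetic carried between steps; '≈' marks a value shown rounded to 6 d.p. or computed from one; I and e_prev carry over from the previous line; the table rounds u and y to 3 d.p., halves away from zero)
n=0: y=0, sp=4, e=sp−y=4; I=4, D=e−e_prev=4; u=0·4+3/4·4+1/2·4=5; next y=-7/10·0+1·5=5
n=1: y=5, sp=4, e=sp−y=-1; I=3, D=e−e_prev=-5; u=0·(-1)+3/4·3+1/2·(-5)=-0.25; next y=-7/10·5+1·(-0.25)=-3.75
n=2: y=-3.75, sp=4, e=sp−y=7.75; I=10.75, D=e−e_prev=8.75; u=0·7.75+3/4·10.75+1/2·8.75=12.4375; next y=-7/10·(-3.75)+1·12.4375=15.0625
n=3: y=15.0625, sp=4, e=sp−y=-11.0625; I=-0.3125, D=e−e_prev=-18.8125; u=0·(-11.0625)+3/4·(-0.3125)+1/2·(-18.8125)=-9.640625; next y=-7/10·15.0625+1·(-9.640625)=-20.184375
n=4: y=-20.184375, sp=4, e=sp−y=24.184375; I=23.871875, D=e−e_prev=35.246875; u=0·24.184375+3/4·23.871875+1/2·35.246875≈35.527344; next y=-7/10·(-20.184375)+1·35.527344≈49.656406
n=5: y≈49.656406, sp=4, e=sp−y≈-45.656406; I≈-21.784531, D=e−e_prev≈-69.840781; u=0·(-45.656406)+3/4·(-21.784531)+1/2·(-69.840781)≈-51.258789; next y=-7/10·49.656406+1·(-51.258789)≈-86.018273
n=6: y≈-86.018273, sp=4, e=sp−y≈90.018273; I≈68.233742, D=e−e_prev≈135.674680; u=0·90.018273+3/4·68.233742+1/2·135.674680≈119.012646; next y=-7/10·(-86.018273)+1·119.012646≈179.225438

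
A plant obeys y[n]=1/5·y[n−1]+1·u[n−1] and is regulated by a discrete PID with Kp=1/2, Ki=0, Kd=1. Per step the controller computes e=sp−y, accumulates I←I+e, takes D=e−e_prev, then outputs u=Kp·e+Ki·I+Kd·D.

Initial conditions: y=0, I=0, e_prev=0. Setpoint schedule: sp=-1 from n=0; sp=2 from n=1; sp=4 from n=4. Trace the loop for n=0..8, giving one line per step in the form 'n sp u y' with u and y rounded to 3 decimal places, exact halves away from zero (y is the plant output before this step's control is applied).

(exact arithmetic carried between steps; '≈' marks a value shown rounded to 6 d.p. or computed from one; I and e_prev carry over from the previous line; the table rounds u and y to 3 d.p., halves away from zero)
n=0: y=0, sp=-1, e=sp−y=-1; I=-1, D=e−e_prev=-1; u=1/2·(-1)+0·(-1)+1·(-1)=-1.5; next y=1/5·0+1·(-1.5)=-1.5
n=1: y=-1.5, sp=2, e=sp−y=3.5; I=2.5, D=e−e_prev=4.5; u=1/2·3.5+0·2.5+1·4.5=6.25; next y=1/5·(-1.5)+1·6.25=5.95
n=2: y=5.95, sp=2, e=sp−y=-3.95; I=-1.45, D=e−e_prev=-7.45; u=1/2·(-3.95)+0·(-1.45)+1·(-7.45)=-9.425; next y=1/5·5.95+1·(-9.425)=-8.235
n=3: y=-8.235, sp=2, e=sp−y=10.235; I=8.785, D=e−e_prev=14.185; u=1/2·10.235+0·8.785+1·14.185=19.3025; next y=1/5·(-8.235)+1·19.3025=17.6555
n=4: y=17.6555, sp=4, e=sp−y=-13.6555; I=-4.8705, D=e−e_prev=-23.8905; u=1/2·(-13.6555)+0·(-4.8705)+1·(-23.8905)=-30.71825; next y=1/5·17.6555+1·(-30.71825)=-27.18715
n=5: y=-27.18715, sp=4, e=sp−y=31.18715; I=26.31665, D=e−e_prev=44.84265; u=1/2·31.18715+0·26.31665+1·44.84265=60.436225; next y=1/5·(-27.18715)+1·60.436225=54.998795
n=6: y=54.998795, sp=4, e=sp−y=-50.998795; I=-24.682145, D=e−e_prev=-82.185945; u=1/2·(-50.998795)+0·(-24.682145)+1·(-82.185945)≈-107.685343; next y=1/5·54.998795+1·(-107.685343)≈-96.685584
n=7: y≈-96.685584, sp=4, e=sp−y≈100.685584; I≈76.003439, D=e−e_prev≈151.684379; u=1/2·100.685584+0·76.003439+1·151.684379≈202.027170; next y=1/5·(-96.685584)+1·202.027170≈182.690054
n=8: y≈182.690054, sp=4, e=sp−y≈-178.690054; I≈-102.686615, D=e−e_prev≈-279.375637; u=1/2·(-178.690054)+0·(-102.686615)+1·(-279.375637)≈-368.720664; next y=1/5·182.690054+1·(-368.720664)≈-332.182653

0 -1 -1.500 0.000
1 2 6.250 -1.500
2 2 -9.425 5.950
3 2 19.303 -8.235
4 4 -30.718 17.656
5 4 60.436 -27.187
6 4 -107.685 54.999
7 4 202.027 -96.686
8 4 -368.721 182.690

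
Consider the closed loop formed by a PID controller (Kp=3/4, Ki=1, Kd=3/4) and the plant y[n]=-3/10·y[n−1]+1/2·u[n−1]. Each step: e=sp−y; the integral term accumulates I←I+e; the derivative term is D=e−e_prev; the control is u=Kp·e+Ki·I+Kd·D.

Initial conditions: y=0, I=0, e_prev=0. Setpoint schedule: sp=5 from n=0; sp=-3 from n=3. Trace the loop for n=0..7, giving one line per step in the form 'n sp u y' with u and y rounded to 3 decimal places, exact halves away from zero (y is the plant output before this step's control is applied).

(exact arithmetic carried between steps; '≈' marks a value shown rounded to 6 d.p. or computed from one; I and e_prev carry over from the previous line; the table rounds u and y to 3 d.p., halves away from zero)
n=0: y=0, sp=5, e=sp−y=5; I=5, D=e−e_prev=5; u=3/4·5+1·5+3/4·5=12.5; next y=-3/10·0+1/2·12.5=6.25
n=1: y=6.25, sp=5, e=sp−y=-1.25; I=3.75, D=e−e_prev=-6.25; u=3/4·(-1.25)+1·3.75+3/4·(-6.25)=-1.875; next y=-3/10·6.25+1/2·(-1.875)=-2.8125
n=2: y=-2.8125, sp=5, e=sp−y=7.8125; I=11.5625, D=e−e_prev=9.0625; u=3/4·7.8125+1·11.5625+3/4·9.0625=24.21875; next y=-3/10·(-2.8125)+1/2·24.21875=12.953125
n=3: y=12.953125, sp=-3, e=sp−y=-15.953125; I=-4.390625, D=e−e_prev=-23.765625; u=3/4·(-15.953125)+1·(-4.390625)+3/4·(-23.765625)≈-34.179688; next y=-3/10·12.953125+1/2·(-34.179688)≈-20.975781
n=4: y≈-20.975781, sp=-3, e=sp−y≈17.975781; I≈13.585156, D=e−e_prev≈33.928906; u=3/4·17.975781+1·13.585156+3/4·33.928906≈52.513672; next y=-3/10·(-20.975781)+1/2·52.513672≈32.549570
n=5: y≈32.549570, sp=-3, e=sp−y≈-35.549570; I≈-21.964414, D=e−e_prev≈-53.525352; u=3/4·(-35.549570)+1·(-21.964414)+3/4·(-53.525352)≈-88.770605; next y=-3/10·32.549570+1/2·(-88.770605)≈-54.150174
n=6: y≈-54.150174, sp=-3, e=sp−y≈51.150174; I≈29.185760, D=e−e_prev≈86.699744; u=3/4·51.150174+1·29.185760+3/4·86.699744≈132.573198; next y=-3/10·(-54.150174)+1/2·132.573198≈82.531651
n=7: y≈82.531651, sp=-3, e=sp−y≈-85.531651; I≈-56.345892, D=e−e_prev≈-136.681825; u=3/4·(-85.531651)+1·(-56.345892)+3/4·(-136.681825)≈-223.005999; next y=-3/10·82.531651+1/2·(-223.005999)≈-136.262495

0 5 12.500 0.000
1 5 -1.875 6.250
2 5 24.219 -2.813
3 -3 -34.180 12.953
4 -3 52.514 -20.976
5 -3 -88.771 32.550
6 -3 132.573 -54.150
7 -3 -223.006 82.532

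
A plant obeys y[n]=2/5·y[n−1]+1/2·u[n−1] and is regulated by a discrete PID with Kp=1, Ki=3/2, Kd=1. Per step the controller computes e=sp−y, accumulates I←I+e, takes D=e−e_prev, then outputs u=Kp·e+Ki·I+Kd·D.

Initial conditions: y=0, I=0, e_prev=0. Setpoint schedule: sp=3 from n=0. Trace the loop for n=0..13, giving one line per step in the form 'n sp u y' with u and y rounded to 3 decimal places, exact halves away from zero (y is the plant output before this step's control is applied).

(exact arithmetic carried between steps; '≈' marks a value shown rounded to 6 d.p. or computed from one; I and e_prev carry over from the previous line; the table rounds u and y to 3 d.p., halves away from zero)
n=0: y=0, sp=3, e=sp−y=3; I=3, D=e−e_prev=3; u=1·3+3/2·3+1·3=10.5; next y=2/5·0+1/2·10.5=5.25
n=1: y=5.25, sp=3, e=sp−y=-2.25; I=0.75, D=e−e_prev=-5.25; u=1·(-2.25)+3/2·0.75+1·(-5.25)=-6.375; next y=2/5·5.25+1/2·(-6.375)=-1.0875
n=2: y=-1.0875, sp=3, e=sp−y=4.0875; I=4.8375, D=e−e_prev=6.3375; u=1·4.0875+3/2·4.8375+1·6.3375=17.68125; next y=2/5·(-1.0875)+1/2·17.68125=8.405625
n=3: y=8.405625, sp=3, e=sp−y=-5.405625; I=-0.568125, D=e−e_prev=-9.493125; u=1·(-5.405625)+3/2·(-0.568125)+1·(-9.493125)≈-15.750938; next y=2/5·8.405625+1/2·(-15.750938)≈-4.513219
n=4: y≈-4.513219, sp=3, e=sp−y≈7.513219; I≈6.945094, D=e−e_prev≈12.918844; u=1·7.513219+3/2·6.945094+1·12.918844≈30.849703; next y=2/5·(-4.513219)+1/2·30.849703≈13.619564
n=5: y≈13.619564, sp=3, e=sp−y≈-10.619564; I≈-3.674470, D=e−e_prev≈-18.132783; u=1·(-10.619564)+3/2·(-3.674470)+1·(-18.132783)≈-34.264052; next y=2/5·13.619564+1/2·(-34.264052)≈-11.684201
n=6: y≈-11.684201, sp=3, e=sp−y≈14.684201; I≈11.009730, D=e−e_prev≈25.303765; u=1·14.684201+3/2·11.009730+1·25.303765≈56.502561; next y=2/5·(-11.684201)+1/2·56.502561≈23.577600
n=7: y≈23.577600, sp=3, e=sp−y≈-20.577600; I≈-9.567870, D=e−e_prev≈-35.261801; u=1·(-20.577600)+3/2·(-9.567870)+1·(-35.261801)≈-70.191205; next y=2/5·23.577600+1/2·(-70.191205)≈-25.664563
n=8: y≈-25.664563, sp=3, e=sp−y≈28.664563; I≈19.096693, D=e−e_prev≈49.242163; u=1·28.664563+3/2·19.096693+1·49.242163≈106.551765; next y=2/5·(-25.664563)+1/2·106.551765≈43.010057
n=9: y≈43.010057, sp=3, e=sp−y≈-40.010057; I≈-20.913364, D=e−e_prev≈-68.674620; u=1·(-40.010057)+3/2·(-20.913364)+1·(-68.674620)≈-140.054724; next y=2/5·43.010057+1/2·(-140.054724)≈-52.823339
n=10: y≈-52.823339, sp=3, e=sp−y≈55.823339; I≈34.909975, D=e−e_prev≈95.833396; u=1·55.823339+3/2·34.909975+1·95.833396≈204.021697; next y=2/5·(-52.823339)+1/2·204.021697≈80.881513
n=11: y≈80.881513, sp=3, e=sp−y≈-77.881513; I≈-42.971538, D=e−e_prev≈-133.704852; u=1·(-77.881513)+3/2·(-42.971538)+1·(-133.704852)≈-276.043672; next y=2/5·80.881513+1/2·(-276.043672)≈-105.669231
n=12: y≈-105.669231, sp=3, e=sp−y≈108.669231; I≈65.697693, D=e−e_prev≈186.550744; u=1·108.669231+3/2·65.697693+1·186.550744≈393.766514; next y=2/5·(-105.669231)+1/2·393.766514≈154.615565
n=13: y≈154.615565, sp=3, e=sp−y≈-151.615565; I≈-85.917872, D=e−e_prev≈-260.284796; u=1·(-151.615565)+3/2·(-85.917872)+1·(-260.284796)≈-540.777168; next y=2/5·154.615565+1/2·(-540.777168)≈-208.542358

0 3 10.500 0.000
1 3 -6.375 5.250
2 3 17.681 -1.088
3 3 -15.751 8.406
4 3 30.850 -4.513
5 3 -34.264 13.620
6 3 56.503 -11.684
7 3 -70.191 23.578
8 3 106.552 -25.665
9 3 -140.055 43.010
10 3 204.022 -52.823
11 3 -276.044 80.882
12 3 393.767 -105.669
13 3 -540.777 154.616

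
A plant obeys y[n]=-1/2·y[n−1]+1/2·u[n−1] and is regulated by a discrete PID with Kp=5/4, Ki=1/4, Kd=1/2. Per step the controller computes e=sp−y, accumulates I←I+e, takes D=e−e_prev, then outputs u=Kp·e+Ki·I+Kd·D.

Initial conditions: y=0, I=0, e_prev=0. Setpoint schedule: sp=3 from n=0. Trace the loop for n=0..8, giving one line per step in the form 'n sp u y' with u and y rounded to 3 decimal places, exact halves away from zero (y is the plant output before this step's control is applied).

0 3 6.000 0.000
1 3 -0.750 3.000
2 3 10.500 -1.875
3 3 -6.844 6.188
4 3 21.797 -6.516
5 3 -23.520 14.156
6 3 50.016 -18.838
7 3 -67.551 34.427
8 3 122.056 -50.989

(exact arithmetic carried between steps; '≈' marks a value shown rounded to 6 d.p. or computed from one; I and e_prev carry over from the previous line; the table rounds u and y to 3 d.p., halves away from zero)
n=0: y=0, sp=3, e=sp−y=3; I=3, D=e−e_prev=3; u=5/4·3+1/4·3+1/2·3=6; next y=-1/2·0+1/2·6=3
n=1: y=3, sp=3, e=sp−y=0; I=3, D=e−e_prev=-3; u=5/4·0+1/4·3+1/2·(-3)=-0.75; next y=-1/2·3+1/2·(-0.75)=-1.875
n=2: y=-1.875, sp=3, e=sp−y=4.875; I=7.875, D=e−e_prev=4.875; u=5/4·4.875+1/4·7.875+1/2·4.875=10.5; next y=-1/2·(-1.875)+1/2·10.5=6.1875
n=3: y=6.1875, sp=3, e=sp−y=-3.1875; I=4.6875, D=e−e_prev=-8.0625; u=5/4·(-3.1875)+1/4·4.6875+1/2·(-8.0625)=-6.84375; next y=-1/2·6.1875+1/2·(-6.84375)=-6.515625
n=4: y=-6.515625, sp=3, e=sp−y=9.515625; I=14.203125, D=e−e_prev=12.703125; u=5/4·9.515625+1/4·14.203125+1/2·12.703125=21.796875; next y=-1/2·(-6.515625)+1/2·21.796875=14.15625
n=5: y=14.15625, sp=3, e=sp−y=-11.15625; I=3.046875, D=e−e_prev=-20.671875; u=5/4·(-11.15625)+1/4·3.046875+1/2·(-20.671875)≈-23.519531; next y=-1/2·14.15625+1/2·(-23.519531)≈-18.837891
n=6: y≈-18.837891, sp=3, e=sp−y≈21.837891; I≈24.884766, D=e−e_prev≈32.994141; u=5/4·21.837891+1/4·24.884766+1/2·32.994141≈50.015625; next y=-1/2·(-18.837891)+1/2·50.015625≈34.426758
n=7: y≈34.426758, sp=3, e=sp−y≈-31.426758; I≈-6.541992, D=e−e_prev≈-53.264648; u=5/4·(-31.426758)+1/4·(-6.541992)+1/2·(-53.264648)≈-67.551270; next y=-1/2·34.426758+1/2·(-67.551270)≈-50.989014
n=8: y≈-50.989014, sp=3, e=sp−y≈53.989014; I≈47.447021, D=e−e_prev≈85.415771; u=5/4·53.989014+1/4·47.447021+1/2·85.415771≈122.055908; next y=-1/2·(-50.989014)+1/2·122.055908≈86.522461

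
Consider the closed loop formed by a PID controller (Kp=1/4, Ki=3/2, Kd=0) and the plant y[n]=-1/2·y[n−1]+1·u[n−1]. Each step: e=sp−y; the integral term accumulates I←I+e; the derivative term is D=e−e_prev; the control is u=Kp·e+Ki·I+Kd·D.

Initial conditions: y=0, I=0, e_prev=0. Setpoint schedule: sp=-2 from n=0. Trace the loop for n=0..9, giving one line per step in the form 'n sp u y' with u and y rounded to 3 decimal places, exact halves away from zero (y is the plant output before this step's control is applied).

(exact arithmetic carried between steps; '≈' marks a value shown rounded to 6 d.p. or computed from one; I and e_prev carry over from the previous line; the table rounds u and y to 3 d.p., halves away from zero)
n=0: y=0, sp=-2, e=sp−y=-2; I=-2, D=e−e_prev=-2; u=1/4·(-2)+3/2·(-2)+0·(-2)=-3.5; next y=-1/2·0+1·(-3.5)=-3.5
n=1: y=-3.5, sp=-2, e=sp−y=1.5; I=-0.5, D=e−e_prev=3.5; u=1/4·1.5+3/2·(-0.5)+0·3.5=-0.375; next y=-1/2·(-3.5)+1·(-0.375)=1.375
n=2: y=1.375, sp=-2, e=sp−y=-3.375; I=-3.875, D=e−e_prev=-4.875; u=1/4·(-3.375)+3/2·(-3.875)+0·(-4.875)=-6.65625; next y=-1/2·1.375+1·(-6.65625)=-7.34375
n=3: y=-7.34375, sp=-2, e=sp−y=5.34375; I=1.46875, D=e−e_prev=8.71875; u=1/4·5.34375+3/2·1.46875+0·8.71875≈3.539063; next y=-1/2·(-7.34375)+1·3.539063≈7.210938
n=4: y≈7.210938, sp=-2, e=sp−y≈-9.210938; I≈-7.742188, D=e−e_prev≈-14.554688; u=1/4·(-9.210938)+3/2·(-7.742188)+0·(-14.554688)≈-13.916016; next y=-1/2·7.210938+1·(-13.916016)≈-17.521484
n=5: y≈-17.521484, sp=-2, e=sp−y≈15.521484; I≈7.779297, D=e−e_prev≈24.732422; u=1/4·15.521484+3/2·7.779297+0·24.732422≈15.549316; next y=-1/2·(-17.521484)+1·15.549316≈24.310059
n=6: y≈24.310059, sp=-2, e=sp−y≈-26.310059; I≈-18.530762, D=e−e_prev≈-41.831543; u=1/4·(-26.310059)+3/2·(-18.530762)+0·(-41.831543)≈-34.373657; next y=-1/2·24.310059+1·(-34.373657)≈-46.528687
n=7: y≈-46.528687, sp=-2, e=sp−y≈44.528687; I≈25.997925, D=e−e_prev≈70.838745; u=1/4·44.528687+3/2·25.997925+0·70.838745≈50.129059; next y=-1/2·(-46.528687)+1·50.129059≈73.393402
n=8: y≈73.393402, sp=-2, e=sp−y≈-75.393402; I≈-49.395477, D=e−e_prev≈-119.922089; u=1/4·(-75.393402)+3/2·(-49.395477)+0·(-119.922089)≈-92.941566; next y=-1/2·73.393402+1·(-92.941566)≈-129.638268
n=9: y≈-129.638268, sp=-2, e=sp−y≈127.638268; I≈78.242790, D=e−e_prev≈203.031670; u=1/4·127.638268+3/2·78.242790+0·203.031670≈149.273752; next y=-1/2·(-129.638268)+1·149.273752≈214.092886

0 -2 -3.500 0.000
1 -2 -0.375 -3.500
2 -2 -6.656 1.375
3 -2 3.539 -7.344
4 -2 -13.916 7.211
5 -2 15.549 -17.521
6 -2 -34.374 24.310
7 -2 50.129 -46.529
8 -2 -92.942 73.393
9 -2 149.274 -129.638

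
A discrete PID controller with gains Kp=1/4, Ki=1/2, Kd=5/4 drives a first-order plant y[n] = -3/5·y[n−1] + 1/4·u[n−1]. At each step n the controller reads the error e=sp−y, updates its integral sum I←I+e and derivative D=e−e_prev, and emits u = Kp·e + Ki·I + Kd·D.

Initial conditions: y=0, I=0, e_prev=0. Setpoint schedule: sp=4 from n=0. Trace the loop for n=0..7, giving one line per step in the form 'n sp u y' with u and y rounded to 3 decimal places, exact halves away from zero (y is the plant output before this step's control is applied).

(exact arithmetic carried between steps; '≈' marks a value shown rounded to 6 d.p. or computed from one; I and e_prev carry over from the previous line; the table rounds u and y to 3 d.p., halves away from zero)
n=0: y=0, sp=4, e=sp−y=4; I=4, D=e−e_prev=4; u=1/4·4+1/2·4+5/4·4=8; next y=-3/5·0+1/4·8=2
n=1: y=2, sp=4, e=sp−y=2; I=6, D=e−e_prev=-2; u=1/4·2+1/2·6+5/4·(-2)=1; next y=-3/5·2+1/4·1=-0.95
n=2: y=-0.95, sp=4, e=sp−y=4.95; I=10.95, D=e−e_prev=2.95; u=1/4·4.95+1/2·10.95+5/4·2.95=10.4; next y=-3/5·(-0.95)+1/4·10.4=3.17
n=3: y=3.17, sp=4, e=sp−y=0.83; I=11.78, D=e−e_prev=-4.12; u=1/4·0.83+1/2·11.78+5/4·(-4.12)=0.9475; next y=-3/5·3.17+1/4·0.9475=-1.665125
n=4: y=-1.665125, sp=4, e=sp−y=5.665125; I=17.445125, D=e−e_prev=4.835125; u=1/4·5.665125+1/2·17.445125+5/4·4.835125=16.18275; next y=-3/5·(-1.665125)+1/4·16.18275≈5.044763
n=5: y≈5.044763, sp=4, e=sp−y≈-1.044763; I≈16.400363, D=e−e_prev≈-6.709888; u=1/4·(-1.044763)+1/2·16.400363+5/4·(-6.709888)≈-0.448369; next y=-3/5·5.044763+1/4·(-0.448369)≈-3.138950
n=6: y≈-3.138950, sp=4, e=sp−y≈7.138950; I≈23.539312, D=e−e_prev≈8.183712; u=1/4·7.138950+1/2·23.539312+5/4·8.183712≈23.784034; next y=-3/5·(-3.138950)+1/4·23.784034≈7.829378
n=7: y≈7.829378, sp=4, e=sp−y≈-3.829378; I≈19.709934, D=e−e_prev≈-10.968328; u=1/4·(-3.829378)+1/2·19.709934+5/4·(-10.968328)≈-4.812788; next y=-3/5·7.829378+1/4·(-4.812788)≈-5.900824

0 4 8.000 0.000
1 4 1.000 2.000
2 4 10.400 -0.950
3 4 0.948 3.170
4 4 16.183 -1.665
5 4 -0.448 5.045
6 4 23.784 -3.139
7 4 -4.813 7.829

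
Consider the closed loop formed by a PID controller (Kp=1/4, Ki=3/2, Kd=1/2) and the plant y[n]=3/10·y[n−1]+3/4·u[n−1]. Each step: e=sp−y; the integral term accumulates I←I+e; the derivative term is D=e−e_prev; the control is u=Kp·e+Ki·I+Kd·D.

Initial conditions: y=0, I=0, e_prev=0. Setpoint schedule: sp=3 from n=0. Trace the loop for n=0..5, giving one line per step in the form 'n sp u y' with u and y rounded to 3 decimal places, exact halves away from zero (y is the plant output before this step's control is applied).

(exact arithmetic carried between steps; '≈' marks a value shown rounded to 6 d.p. or computed from one; I and e_prev carry over from the previous line; the table rounds u and y to 3 d.p., halves away from zero)
n=0: y=0, sp=3, e=sp−y=3; I=3, D=e−e_prev=3; u=1/4·3+3/2·3+1/2·3=6.75; next y=3/10·0+3/4·6.75=5.0625
n=1: y=5.0625, sp=3, e=sp−y=-2.0625; I=0.9375, D=e−e_prev=-5.0625; u=1/4·(-2.0625)+3/2·0.9375+1/2·(-5.0625)=-1.640625; next y=3/10·5.0625+3/4·(-1.640625)≈0.288281
n=2: y≈0.288281, sp=3, e=sp−y≈2.711719; I≈3.649219, D=e−e_prev≈4.774219; u=1/4·2.711719+3/2·3.649219+1/2·4.774219≈8.538867; next y=3/10·0.288281+3/4·8.538867≈6.490635
n=3: y≈6.490635, sp=3, e=sp−y≈-3.490635; I≈0.158584, D=e−e_prev≈-6.202354; u=1/4·(-3.490635)+3/2·0.158584+1/2·(-6.202354)≈-3.735959; next y=3/10·6.490635+3/4·(-3.735959)≈-0.854779
n=4: y≈-0.854779, sp=3, e=sp−y≈3.854779; I≈4.013363, D=e−e_prev≈7.345414; u=1/4·3.854779+3/2·4.013363+1/2·7.345414≈10.656447; next y=3/10·(-0.854779)+3/4·10.656447≈7.735901
n=5: y≈7.735901, sp=3, e=sp−y≈-4.735901; I≈-0.722538, D=e−e_prev≈-8.590680; u=1/4·(-4.735901)+3/2·(-0.722538)+1/2·(-8.590680)≈-6.563122; next y=3/10·7.735901+3/4·(-6.563122)≈-2.601571

0 3 6.750 0.000
1 3 -1.641 5.063
2 3 8.539 0.288
3 3 -3.736 6.491
4 3 10.656 -0.855
5 3 -6.563 7.736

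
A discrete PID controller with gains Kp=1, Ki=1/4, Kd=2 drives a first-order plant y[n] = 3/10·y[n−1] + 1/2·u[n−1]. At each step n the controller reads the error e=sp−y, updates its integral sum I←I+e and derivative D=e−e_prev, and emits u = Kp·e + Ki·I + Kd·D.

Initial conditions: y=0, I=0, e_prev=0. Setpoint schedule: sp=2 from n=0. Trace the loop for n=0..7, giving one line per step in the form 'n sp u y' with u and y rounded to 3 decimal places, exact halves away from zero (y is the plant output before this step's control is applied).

(exact arithmetic carried between steps; '≈' marks a value shown rounded to 6 d.p. or computed from one; I and e_prev carry over from the previous line; the table rounds u and y to 3 d.p., halves away from zero)
n=0: y=0, sp=2, e=sp−y=2; I=2, D=e−e_prev=2; u=1·2+1/4·2+2·2=6.5; next y=3/10·0+1/2·6.5=3.25
n=1: y=3.25, sp=2, e=sp−y=-1.25; I=0.75, D=e−e_prev=-3.25; u=1·(-1.25)+1/4·0.75+2·(-3.25)=-7.5625; next y=3/10·3.25+1/2·(-7.5625)=-2.80625
n=2: y=-2.80625, sp=2, e=sp−y=4.80625; I=5.55625, D=e−e_prev=6.05625; u=1·4.80625+1/4·5.55625+2·6.05625≈18.307813; next y=3/10·(-2.80625)+1/2·18.307813≈8.312031
n=3: y≈8.312031, sp=2, e=sp−y≈-6.312031; I≈-0.755781, D=e−e_prev≈-11.118281; u=1·(-6.312031)+1/4·(-0.755781)+2·(-11.118281)≈-28.737539; next y=3/10·8.312031+1/2·(-28.737539)≈-11.875160
n=4: y≈-11.875160, sp=2, e=sp−y≈13.875160; I≈13.119379, D=e−e_prev≈20.187191; u=1·13.875160+1/4·13.119379+2·20.187191≈57.529388; next y=3/10·(-11.875160)+1/2·57.529388≈25.202146
n=5: y≈25.202146, sp=2, e=sp−y≈-23.202146; I≈-10.082767, D=e−e_prev≈-37.077306; u=1·(-23.202146)+1/4·(-10.082767)+2·(-37.077306)≈-99.877449; next y=3/10·25.202146+1/2·(-99.877449)≈-42.378081
n=6: y≈-42.378081, sp=2, e=sp−y≈44.378081; I≈34.295314, D=e−e_prev≈67.580227; u=1·44.378081+1/4·34.295314+2·67.580227≈188.112363; next y=3/10·(-42.378081)+1/2·188.112363≈81.342757
n=7: y≈81.342757, sp=2, e=sp−y≈-79.342757; I≈-45.047443, D=e−e_prev≈-123.720838; u=1·(-79.342757)+1/4·(-45.047443)+2·(-123.720838)≈-338.046294; next y=3/10·81.342757+1/2·(-338.046294)≈-144.620320

0 2 6.500 0.000
1 2 -7.563 3.250
2 2 18.308 -2.806
3 2 -28.738 8.312
4 2 57.529 -11.875
5 2 -99.877 25.202
6 2 188.112 -42.378
7 2 -338.046 81.343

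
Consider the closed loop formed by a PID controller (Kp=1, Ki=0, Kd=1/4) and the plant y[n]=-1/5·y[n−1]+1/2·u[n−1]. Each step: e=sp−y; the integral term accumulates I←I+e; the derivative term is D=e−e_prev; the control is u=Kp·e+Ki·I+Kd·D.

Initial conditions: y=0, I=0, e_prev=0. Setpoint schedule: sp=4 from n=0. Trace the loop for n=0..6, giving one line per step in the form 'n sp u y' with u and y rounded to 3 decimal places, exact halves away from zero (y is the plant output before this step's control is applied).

(exact arithmetic carried between steps; '≈' marks a value shown rounded to 6 d.p. or computed from one; I and e_prev carry over from the previous line; the table rounds u and y to 3 d.p., halves away from zero)
n=0: y=0, sp=4, e=sp−y=4; I=4, D=e−e_prev=4; u=1·4+0·4+1/4·4=5; next y=-1/5·0+1/2·5=2.5
n=1: y=2.5, sp=4, e=sp−y=1.5; I=5.5, D=e−e_prev=-2.5; u=1·1.5+0·5.5+1/4·(-2.5)=0.875; next y=-1/5·2.5+1/2·0.875=-0.0625
n=2: y=-0.0625, sp=4, e=sp−y=4.0625; I=9.5625, D=e−e_prev=2.5625; u=1·4.0625+0·9.5625+1/4·2.5625=4.703125; next y=-1/5·(-0.0625)+1/2·4.703125≈2.364063
n=3: y≈2.364063, sp=4, e=sp−y≈1.635938; I≈11.198438, D=e−e_prev≈-2.426563; u=1·1.635938+0·11.198438+1/4·(-2.426563)≈1.029297; next y=-1/5·2.364063+1/2·1.029297≈0.041836
n=4: y≈0.041836, sp=4, e=sp−y≈3.958164; I≈15.156602, D=e−e_prev≈2.322227; u=1·3.958164+0·15.156602+1/4·2.322227≈4.538721; next y=-1/5·0.041836+1/2·4.538721≈2.260993
n=5: y≈2.260993, sp=4, e=sp−y≈1.739007; I≈16.895608, D=e−e_prev≈-2.219157; u=1·1.739007+0·16.895608+1/4·(-2.219157)≈1.184218; next y=-1/5·2.260993+1/2·1.184218≈0.139910
n=6: y≈0.139910, sp=4, e=sp−y≈3.860090; I≈20.755698, D=e−e_prev≈2.121083; u=1·3.860090+0·20.755698+1/4·2.121083≈4.390361; next y=-1/5·0.139910+1/2·4.390361≈2.167198

0 4 5.000 0.000
1 4 0.875 2.500
2 4 4.703 -0.063
3 4 1.029 2.364
4 4 4.539 0.042
5 4 1.184 2.261
6 4 4.390 0.140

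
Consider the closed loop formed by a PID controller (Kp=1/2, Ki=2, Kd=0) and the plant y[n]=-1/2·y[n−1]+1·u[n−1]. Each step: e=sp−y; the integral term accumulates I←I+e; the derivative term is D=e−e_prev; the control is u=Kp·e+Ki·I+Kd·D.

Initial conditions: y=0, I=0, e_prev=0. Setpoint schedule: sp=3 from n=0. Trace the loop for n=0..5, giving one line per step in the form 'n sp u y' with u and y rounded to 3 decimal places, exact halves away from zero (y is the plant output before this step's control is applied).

0 3 7.500 0.000
1 3 -5.250 7.500
2 3 27.000 -9.000
3 3 -50.250 31.500
4 3 136.500 -66.000
5 3 -314.250 169.500

(exact arithmetic carried between steps; '≈' marks a value shown rounded to 6 d.p. or computed from one; I and e_prev carry over from the previous line; the table rounds u and y to 3 d.p., halves away from zero)
n=0: y=0, sp=3, e=sp−y=3; I=3, D=e−e_prev=3; u=1/2·3+2·3+0·3=7.5; next y=-1/2·0+1·7.5=7.5
n=1: y=7.5, sp=3, e=sp−y=-4.5; I=-1.5, D=e−e_prev=-7.5; u=1/2·(-4.5)+2·(-1.5)+0·(-7.5)=-5.25; next y=-1/2·7.5+1·(-5.25)=-9
n=2: y=-9, sp=3, e=sp−y=12; I=10.5, D=e−e_prev=16.5; u=1/2·12+2·10.5+0·16.5=27; next y=-1/2·(-9)+1·27=31.5
n=3: y=31.5, sp=3, e=sp−y=-28.5; I=-18, D=e−e_prev=-40.5; u=1/2·(-28.5)+2·(-18)+0·(-40.5)=-50.25; next y=-1/2·31.5+1·(-50.25)=-66
n=4: y=-66, sp=3, e=sp−y=69; I=51, D=e−e_prev=97.5; u=1/2·69+2·51+0·97.5=136.5; next y=-1/2·(-66)+1·136.5=169.5
n=5: y=169.5, sp=3, e=sp−y=-166.5; I=-115.5, D=e−e_prev=-235.5; u=1/2·(-166.5)+2·(-115.5)+0·(-235.5)=-314.25; next y=-1/2·169.5+1·(-314.25)=-399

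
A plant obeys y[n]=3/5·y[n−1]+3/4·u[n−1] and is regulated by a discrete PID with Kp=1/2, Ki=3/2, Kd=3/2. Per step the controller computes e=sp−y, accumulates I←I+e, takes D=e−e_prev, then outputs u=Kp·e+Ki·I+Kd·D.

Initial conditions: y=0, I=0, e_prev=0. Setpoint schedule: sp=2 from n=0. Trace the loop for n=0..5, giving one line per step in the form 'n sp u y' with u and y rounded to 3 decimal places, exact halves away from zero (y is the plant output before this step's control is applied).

0 2 7.000 0.000
1 2 -11.375 5.250
2 2 28.834 -5.381
3 2 -59.265 18.397
4 2 133.133 -33.410
5 2 -287.711 79.803

(exact arithmetic carried between steps; '≈' marks a value shown rounded to 6 d.p. or computed from one; I and e_prev carry over from the previous line; the table rounds u and y to 3 d.p., halves away from zero)
n=0: y=0, sp=2, e=sp−y=2; I=2, D=e−e_prev=2; u=1/2·2+3/2·2+3/2·2=7; next y=3/5·0+3/4·7=5.25
n=1: y=5.25, sp=2, e=sp−y=-3.25; I=-1.25, D=e−e_prev=-5.25; u=1/2·(-3.25)+3/2·(-1.25)+3/2·(-5.25)=-11.375; next y=3/5·5.25+3/4·(-11.375)=-5.38125
n=2: y=-5.38125, sp=2, e=sp−y=7.38125; I=6.13125, D=e−e_prev=10.63125; u=1/2·7.38125+3/2·6.13125+3/2·10.63125=28.834375; next y=3/5·(-5.38125)+3/4·28.834375≈18.397031
n=3: y≈18.397031, sp=2, e=sp−y≈-16.397031; I≈-10.265781, D=e−e_prev≈-23.778281; u=1/2·(-16.397031)+3/2·(-10.265781)+3/2·(-23.778281)≈-59.264609; next y=3/5·18.397031+3/4·(-59.264609)≈-33.410238
n=4: y≈-33.410238, sp=2, e=sp−y≈35.410238; I≈25.144457, D=e−e_prev≈51.807270; u=1/2·35.410238+3/2·25.144457+3/2·51.807270≈133.132709; next y=3/5·(-33.410238)+3/4·133.132709≈79.803389
n=5: y≈79.803389, sp=2, e=sp−y≈-77.803389; I≈-52.658932, D=e−e_prev≈-113.213627; u=1/2·(-77.803389)+3/2·(-52.658932)+3/2·(-113.213627)≈-287.710533; next y=3/5·79.803389+3/4·(-287.710533)≈-167.900866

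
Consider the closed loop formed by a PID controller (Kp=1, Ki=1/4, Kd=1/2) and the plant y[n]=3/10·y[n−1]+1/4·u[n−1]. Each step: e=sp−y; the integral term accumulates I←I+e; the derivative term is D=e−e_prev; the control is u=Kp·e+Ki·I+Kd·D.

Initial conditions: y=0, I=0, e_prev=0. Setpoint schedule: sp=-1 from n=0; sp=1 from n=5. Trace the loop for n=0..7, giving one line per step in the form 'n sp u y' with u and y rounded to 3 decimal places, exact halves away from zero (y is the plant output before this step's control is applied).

0 -1 -1.750 0.000
1 -1 -0.734 -0.438
2 -1 -1.308 -0.315
3 -1 -1.232 -0.422
4 -1 -1.407 -0.434
5 1 2.029 -0.482
6 1 -0.103 0.363
7 1 0.968 0.083

(exact arithmetic carried between steps; '≈' marks a value shown rounded to 6 d.p. or computed from one; I and e_prev carry over from the previous line; the table rounds u and y to 3 d.p., halves away from zero)
n=0: y=0, sp=-1, e=sp−y=-1; I=-1, D=e−e_prev=-1; u=1·(-1)+1/4·(-1)+1/2·(-1)=-1.75; next y=3/10·0+1/4·(-1.75)=-0.4375
n=1: y=-0.4375, sp=-1, e=sp−y=-0.5625; I=-1.5625, D=e−e_prev=0.4375; u=1·(-0.5625)+1/4·(-1.5625)+1/2·0.4375=-0.734375; next y=3/10·(-0.4375)+1/4·(-0.734375)≈-0.314844
n=2: y≈-0.314844, sp=-1, e=sp−y≈-0.685156; I≈-2.247656, D=e−e_prev≈-0.122656; u=1·(-0.685156)+1/4·(-2.247656)+1/2·(-0.122656)≈-1.308398; next y=3/10·(-0.314844)+1/4·(-1.308398)≈-0.421553
n=3: y≈-0.421553, sp=-1, e=sp−y≈-0.578447; I≈-2.826104, D=e−e_prev≈0.106709; u=1·(-0.578447)+1/4·(-2.826104)+1/2·0.106709≈-1.231619; next y=3/10·(-0.421553)+1/4·(-1.231619)≈-0.434370
n=4: y≈-0.434370, sp=-1, e=sp−y≈-0.565630; I≈-3.391733, D=e−e_prev≈0.012818; u=1·(-0.565630)+1/4·(-3.391733)+1/2·0.012818≈-1.407154; next y=3/10·(-0.434370)+1/4·(-1.407154)≈-0.482100
n=5: y≈-0.482100, sp=1, e=sp−y≈1.482100; I≈-1.909633, D=e−e_prev≈2.047729; u=1·1.482100+1/4·(-1.909633)+1/2·2.047729≈2.028556; next y=3/10·(-0.482100)+1/4·2.028556≈0.362509
n=6: y≈0.362509, sp=1, e=sp−y≈0.637491; I≈-1.272142, D=e−e_prev≈-0.844609; u=1·0.637491+1/4·(-1.272142)+1/2·(-0.844609)≈-0.102849; next y=3/10·0.362509+1/4·(-0.102849)≈0.083040
n=7: y≈0.083040, sp=1, e=sp−y≈0.916960; I≈-0.355183, D=e−e_prev≈0.279469; u=1·0.916960+1/4·(-0.355183)+1/2·0.279469≈0.967898; next y=3/10·0.083040+1/4·0.967898≈0.266887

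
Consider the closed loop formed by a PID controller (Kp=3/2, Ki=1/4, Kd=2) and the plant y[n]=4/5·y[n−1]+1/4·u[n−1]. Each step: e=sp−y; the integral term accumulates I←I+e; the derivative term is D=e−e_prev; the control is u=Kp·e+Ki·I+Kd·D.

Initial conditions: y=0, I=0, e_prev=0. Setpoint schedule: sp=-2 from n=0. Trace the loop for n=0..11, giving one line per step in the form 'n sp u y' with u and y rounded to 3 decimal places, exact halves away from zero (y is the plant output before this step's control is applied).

(exact arithmetic carried between steps; '≈' marks a value shown rounded to 6 d.p. or computed from one; I and e_prev carry over from the previous line; the table rounds u and y to 3 d.p., halves away from zero)
n=0: y=0, sp=-2, e=sp−y=-2; I=-2, D=e−e_prev=-2; u=3/2·(-2)+1/4·(-2)+2·(-2)=-7.5; next y=4/5·0+1/4·(-7.5)=-1.875
n=1: y=-1.875, sp=-2, e=sp−y=-0.125; I=-2.125, D=e−e_prev=1.875; u=3/2·(-0.125)+1/4·(-2.125)+2·1.875=3.03125; next y=4/5·(-1.875)+1/4·3.03125≈-0.742188
n=2: y≈-0.742188, sp=-2, e=sp−y≈-1.257813; I≈-3.382813, D=e−e_prev≈-1.132813; u=3/2·(-1.257813)+1/4·(-3.382813)+2·(-1.132813)≈-4.998047; next y=4/5·(-0.742188)+1/4·(-4.998047)≈-1.843262
n=3: y≈-1.843262, sp=-2, e=sp−y≈-0.156738; I≈-3.539551, D=e−e_prev≈1.101074; u=3/2·(-0.156738)+1/4·(-3.539551)+2·1.101074≈1.082153; next y=4/5·(-1.843262)+1/4·1.082153≈-1.204071
n=4: y≈-1.204071, sp=-2, e=sp−y≈-0.795929; I≈-4.335480, D=e−e_prev≈-0.639191; u=3/2·(-0.795929)+1/4·(-4.335480)+2·(-0.639191)≈-3.556145; next y=4/5·(-1.204071)+1/4·(-3.556145)≈-1.852293
n=5: y≈-1.852293, sp=-2, e=sp−y≈-0.147707; I≈-4.483187, D=e−e_prev≈0.648222; u=3/2·(-0.147707)+1/4·(-4.483187)+2·0.648222≈-0.045913; next y=4/5·(-1.852293)+1/4·(-0.045913)≈-1.493313
n=6: y≈-1.493313, sp=-2, e=sp−y≈-0.506687; I≈-4.989874, D=e−e_prev≈-0.358980; u=3/2·(-0.506687)+1/4·(-4.989874)+2·(-0.358980)≈-2.725460; next y=4/5·(-1.493313)+1/4·(-2.725460)≈-1.876015
n=7: y≈-1.876015, sp=-2, e=sp−y≈-0.123985; I≈-5.113859, D=e−e_prev≈0.382702; u=3/2·(-0.123985)+1/4·(-5.113859)+2·0.382702≈-0.699037; next y=4/5·(-1.876015)+1/4·(-0.699037)≈-1.675571
n=8: y≈-1.675571, sp=-2, e=sp−y≈-0.324429; I≈-5.438287, D=e−e_prev≈-0.200444; u=3/2·(-0.324429)+1/4·(-5.438287)+2·(-0.200444)≈-2.247102; next y=4/5·(-1.675571)+1/4·(-2.247102)≈-1.902233
n=9: y≈-1.902233, sp=-2, e=sp−y≈-0.097767; I≈-5.536055, D=e−e_prev≈0.226661; u=3/2·(-0.097767)+1/4·(-5.536055)+2·0.226661≈-1.077342; next y=4/5·(-1.902233)+1/4·(-1.077342)≈-1.791122
n=10: y≈-1.791122, sp=-2, e=sp−y≈-0.208878; I≈-5.744933, D=e−e_prev≈-0.111111; u=3/2·(-0.208878)+1/4·(-5.744933)+2·(-0.111111)≈-1.971773; next y=4/5·(-1.791122)+1/4·(-1.971773)≈-1.925841
n=11: y≈-1.925841, sp=-2, e=sp−y≈-0.074159; I≈-5.819093, D=e−e_prev≈0.134719; u=3/2·(-0.074159)+1/4·(-5.819093)+2·0.134719≈-1.296575; next y=4/5·(-1.925841)+1/4·(-1.296575)≈-1.864816

0 -2 -7.500 0.000
1 -2 3.031 -1.875
2 -2 -4.998 -0.742
3 -2 1.082 -1.843
4 -2 -3.556 -1.204
5 -2 -0.046 -1.852
6 -2 -2.725 -1.493
7 -2 -0.699 -1.876
8 -2 -2.247 -1.676
9 -2 -1.077 -1.902
10 -2 -1.972 -1.791
11 -2 -1.297 -1.926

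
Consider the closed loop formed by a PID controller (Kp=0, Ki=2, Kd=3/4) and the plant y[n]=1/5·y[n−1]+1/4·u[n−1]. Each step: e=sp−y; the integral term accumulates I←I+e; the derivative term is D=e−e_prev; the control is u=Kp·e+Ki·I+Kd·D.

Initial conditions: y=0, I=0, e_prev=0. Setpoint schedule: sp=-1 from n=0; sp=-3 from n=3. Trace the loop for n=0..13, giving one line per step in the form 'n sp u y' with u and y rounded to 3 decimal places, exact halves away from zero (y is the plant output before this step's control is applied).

0 -1 -2.750 0.000
1 -1 -2.109 -0.688
2 -1 -3.312 -0.665
3 -3 -8.651 -0.961
4 -3 -7.618 -2.355
5 -3 -9.897 -2.375
6 -3 -9.583 -2.949
7 -3 -10.015 -2.986
8 -3 -9.754 -3.101
9 -3 -9.755 -3.059
10 -3 -9.628 -3.050
11 -3 -9.613 -3.017
12 -3 -9.583 -3.007
13 -3 -9.588 -2.997

(exact arithmetic carried between steps; '≈' marks a value shown rounded to 6 d.p. or computed from one; I and e_prev carry over from the previous line; the table rounds u and y to 3 d.p., halves away from zero)
n=0: y=0, sp=-1, e=sp−y=-1; I=-1, D=e−e_prev=-1; u=0·(-1)+2·(-1)+3/4·(-1)=-2.75; next y=1/5·0+1/4·(-2.75)=-0.6875
n=1: y=-0.6875, sp=-1, e=sp−y=-0.3125; I=-1.3125, D=e−e_prev=0.6875; u=0·(-0.3125)+2·(-1.3125)+3/4·0.6875=-2.109375; next y=1/5·(-0.6875)+1/4·(-2.109375)≈-0.664844
n=2: y≈-0.664844, sp=-1, e=sp−y≈-0.335156; I≈-1.647656, D=e−e_prev≈-0.022656; u=0·(-0.335156)+2·(-1.647656)+3/4·(-0.022656)≈-3.312305; next y=1/5·(-0.664844)+1/4·(-3.312305)≈-0.961045
n=3: y≈-0.961045, sp=-3, e=sp−y≈-2.038955; I≈-3.686611, D=e−e_prev≈-1.703799; u=0·(-2.038955)+2·(-3.686611)+3/4·(-1.703799)≈-8.651072; next y=1/5·(-0.961045)+1/4·(-8.651072)≈-2.354977
n=4: y≈-2.354977, sp=-3, e=sp−y≈-0.645023; I≈-4.331634, D=e−e_prev≈1.393932; u=0·(-0.645023)+2·(-4.331634)+3/4·1.393932≈-7.617820; next y=1/5·(-2.354977)+1/4·(-7.617820)≈-2.375450
n=5: y≈-2.375450, sp=-3, e=sp−y≈-0.624550; I≈-4.956184, D=e−e_prev≈0.020473; u=0·(-0.624550)+2·(-4.956184)+3/4·0.020473≈-9.897013; next y=1/5·(-2.375450)+1/4·(-9.897013)≈-2.949343
n=6: y≈-2.949343, sp=-3, e=sp−y≈-0.050657; I≈-5.006841, D=e−e_prev≈0.573893; u=0·(-0.050657)+2·(-5.006841)+3/4·0.573893≈-9.583262; next y=1/5·(-2.949343)+1/4·(-9.583262)≈-2.985684
n=7: y≈-2.985684, sp=-3, e=sp−y≈-0.014316; I≈-5.021157, D=e−e_prev≈0.036341; u=0·(-0.014316)+2·(-5.021157)+3/4·0.036341≈-10.015058; next y=1/5·(-2.985684)+1/4·(-10.015058)≈-3.100901
n=8: y≈-3.100901, sp=-3, e=sp−y≈0.100901; I≈-4.920255, D=e−e_prev≈0.115217; u=0·0.100901+2·(-4.920255)+3/4·0.115217≈-9.754098; next y=1/5·(-3.100901)+1/4·(-9.754098)≈-3.058705
n=9: y≈-3.058705, sp=-3, e=sp−y≈0.058705; I≈-4.861551, D=e−e_prev≈-0.042197; u=0·0.058705+2·(-4.861551)+3/4·(-0.042197)≈-9.754749; next y=1/5·(-3.058705)+1/4·(-9.754749)≈-3.050428
n=10: y≈-3.050428, sp=-3, e=sp−y≈0.050428; I≈-4.811123, D=e−e_prev≈-0.008277; u=0·0.050428+2·(-4.811123)+3/4·(-0.008277)≈-9.628453; next y=1/5·(-3.050428)+1/4·(-9.628453)≈-3.017199
n=11: y≈-3.017199, sp=-3, e=sp−y≈0.017199; I≈-4.793924, D=e−e_prev≈-0.033229; u=0·0.017199+2·(-4.793924)+3/4·(-0.033229)≈-9.612770; next y=1/5·(-3.017199)+1/4·(-9.612770)≈-3.006632
n=12: y≈-3.006632, sp=-3, e=sp−y≈0.006632; I≈-4.787292, D=e−e_prev≈-0.010567; u=0·0.006632+2·(-4.787292)+3/4·(-0.010567)≈-9.582508; next y=1/5·(-3.006632)+1/4·(-9.582508)≈-2.996953
n=13: y≈-2.996953, sp=-3, e=sp−y≈-0.003047; I≈-4.790338, D=e−e_prev≈-0.009679; u=0·(-0.003047)+2·(-4.790338)+3/4·(-0.009679)≈-9.587935; next y=1/5·(-2.996953)+1/4·(-9.587935)≈-2.996375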